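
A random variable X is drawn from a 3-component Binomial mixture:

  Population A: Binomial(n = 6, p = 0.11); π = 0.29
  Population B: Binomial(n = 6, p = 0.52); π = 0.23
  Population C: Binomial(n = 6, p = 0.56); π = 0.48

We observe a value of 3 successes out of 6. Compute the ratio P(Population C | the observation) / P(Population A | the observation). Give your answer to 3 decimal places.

26.389

Only the two components matter; the odds are (π_i f_i(x)) / (π_j f_j(x)).
Evaluate each component's likelihood at the observed value:
  f_A = C(6,3)·0.11^3·0.89^3 = 20·0.001331·0.704969 = 0.0187663
  f_B = C(6,3)·0.52^3·0.48^3 = 20·0.140608·0.110592 = 0.311002
  f_C = C(6,3)·0.56^3·0.44^3 = 20·0.175616·0.085184 = 0.299193
Odds = (0.48/0.29) × (0.299193/0.0187663) = 1.65517 × 15.9431 ≈ 26.389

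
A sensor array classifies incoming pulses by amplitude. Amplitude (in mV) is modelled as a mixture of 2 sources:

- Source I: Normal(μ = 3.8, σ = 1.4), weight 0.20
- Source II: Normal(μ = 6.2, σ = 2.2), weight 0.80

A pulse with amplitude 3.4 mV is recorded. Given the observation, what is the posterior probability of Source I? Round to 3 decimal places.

0.459

By Bayes' theorem, P(k | x) = P(Z=k) f_k(x) / Σ_j P(Z=j) f_j(x).
Normal densities:
  p_I = (1/(1.4·√(2π)))·exp(−(3.4−3.8)²/(2·1.4²)) = 0.284959·exp(-0.04082) = 0.273562
  p_II = (1/(2.2·√(2π)))·exp(−(3.4−6.2)²/(2·2.2²)) = 0.181337·exp(-0.80992) = 0.0806761
Prior × likelihood for each component:
  P(Z=I)·p_I = 0.20 × 0.273562 = 0.0547124
  P(Z=II)·p_II = 0.80 × 0.0806761 = 0.0645409
Denominator: 0.0547124 + 0.0645409 = 0.119253
So the posterior for Source I is 0.0547124 / 0.119253 ≈ 0.459.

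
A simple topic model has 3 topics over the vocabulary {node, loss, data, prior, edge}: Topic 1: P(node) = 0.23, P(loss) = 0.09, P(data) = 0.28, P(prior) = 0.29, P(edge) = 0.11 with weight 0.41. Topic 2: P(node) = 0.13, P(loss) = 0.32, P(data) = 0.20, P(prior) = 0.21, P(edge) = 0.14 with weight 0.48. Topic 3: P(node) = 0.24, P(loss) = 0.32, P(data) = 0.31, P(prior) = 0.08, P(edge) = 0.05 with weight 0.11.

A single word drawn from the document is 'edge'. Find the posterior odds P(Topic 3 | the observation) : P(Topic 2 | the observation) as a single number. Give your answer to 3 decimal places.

The posterior odds equal the prior odds times the likelihood ratio: (π_i/π_j)·(f_i(x)/f_j(x)).
Categorical probabilities:
  p_1 = P(edge | comp) = 0.11
  p_2 = P(edge | comp) = 0.14
  p_3 = P(edge | comp) = 0.05
Odds = (0.11/0.48) × (0.05/0.14) = 0.229167 × 0.357143 ≈ 0.082

0.082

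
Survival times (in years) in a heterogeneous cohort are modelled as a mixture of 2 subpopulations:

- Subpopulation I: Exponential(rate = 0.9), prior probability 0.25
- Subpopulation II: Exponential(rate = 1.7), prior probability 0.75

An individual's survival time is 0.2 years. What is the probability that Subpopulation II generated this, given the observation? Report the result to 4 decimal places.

Posterior ∝ prior × likelihood, so P(k | x) ∝ w_k f_k(x); normalise over all components.
Exponential densities:
  L_I = 0.751743
  L_II = 1.21001
Unnormalised posteriors:
  w_I·L_I = 0.25 × 0.751743 = 0.187936
  w_II·L_II = 0.75 × 1.21001 = 0.907507
Sum: 0.187936 + 0.907507 = 1.09544
So the posterior for Subpopulation II is 0.907507 / 1.09544 ≈ 0.8284.

0.8284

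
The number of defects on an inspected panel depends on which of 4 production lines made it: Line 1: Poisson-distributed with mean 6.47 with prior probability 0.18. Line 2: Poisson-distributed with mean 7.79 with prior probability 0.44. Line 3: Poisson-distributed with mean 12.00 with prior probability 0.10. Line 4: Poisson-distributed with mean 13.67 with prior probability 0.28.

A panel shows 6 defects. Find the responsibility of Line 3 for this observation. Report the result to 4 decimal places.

0.0282

Posterior ∝ prior × likelihood, so P(k | x) ∝ w_k f_k(x); normalise over all components.
Poisson probabilities:
  p_1 = 0.157837
  p_2 = 0.128451
  p_3 = 0.0254813
  p_4 = 0.0104827
Weight by the priors:
  w_1·p_1 = 0.18 × 0.157837 = 0.0284106
  w_2·p_2 = 0.44 × 0.128451 = 0.0565185
  w_3·p_3 = 0.10 × 0.0254813 = 0.00254813
  w_4·p_4 = 0.28 × 0.0104827 = 0.00293516
Evidence: 0.0284106 + 0.0565185 + 0.00254813 + 0.00293516 = 0.0904124
So the posterior for Line 3 is 0.00254813 / 0.0904124 ≈ 0.0282.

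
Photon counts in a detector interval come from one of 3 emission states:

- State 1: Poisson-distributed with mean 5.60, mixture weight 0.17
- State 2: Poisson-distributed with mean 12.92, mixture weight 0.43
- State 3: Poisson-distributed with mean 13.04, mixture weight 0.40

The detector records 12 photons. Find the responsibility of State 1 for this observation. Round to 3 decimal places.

0.013

Posterior ∝ prior × likelihood, so P(k | x) ∝ w_k f_k(x); normalise over all components.
Component likelihoods at x = 12 photons:
  L_1 = e^(−5.60)·5.60^12/12! = 0.00734294
  L_2 = e^(−12.92)·12.92^12/12! = 0.110593
  L_3 = e^(−13.04)·13.04^12/12! = 0.109596
Prior × likelihood for each component:
  w_1·L_1 = 0.17 × 0.00734294 = 0.0012483
  w_2·L_2 = 0.43 × 0.110593 = 0.0475551
  w_3·L_3 = 0.40 × 0.109596 = 0.0438383
Marginal: 0.0012483 + 0.0475551 + 0.0438383 = 0.0926417
So the posterior for State 1 is 0.0012483 / 0.0926417 ≈ 0.013.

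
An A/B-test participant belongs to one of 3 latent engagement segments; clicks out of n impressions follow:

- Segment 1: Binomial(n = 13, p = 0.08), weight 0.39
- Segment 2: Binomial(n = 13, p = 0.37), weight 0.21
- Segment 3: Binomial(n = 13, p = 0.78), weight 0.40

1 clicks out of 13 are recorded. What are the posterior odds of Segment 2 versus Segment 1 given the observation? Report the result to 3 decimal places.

0.026

Only the two components matter; the odds are (w_i f_i(x)) / (w_j f_j(x)).
Evaluate each component's likelihood at the observed value:
  L_1 = 0.382373
  L_2 = 0.0188032
  L_3 = 1.3035e-07
Posterior odds = (w_2·L_2) / (w_1·L_1) = (0.21·0.0188032) / (0.39·0.382373) = 0.00394867 / 0.149125 ≈ 0.026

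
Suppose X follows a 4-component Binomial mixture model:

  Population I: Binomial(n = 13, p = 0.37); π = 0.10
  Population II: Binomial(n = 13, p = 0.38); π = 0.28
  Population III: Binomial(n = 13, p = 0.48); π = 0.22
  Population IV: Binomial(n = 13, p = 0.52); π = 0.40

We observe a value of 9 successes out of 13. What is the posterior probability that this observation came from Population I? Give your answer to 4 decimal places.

Apply Bayes' rule: the posterior for each component is proportional to its prior times its likelihood at x.
Evaluate each component's likelihood at the observed value:
  p_I = 0.0146381
  p_II = 0.0174552
  p_III = 0.0707116
  p_IV = 0.105512
Multiply by the mixture weights:
  π_I·p_I = 0.10 × 0.0146381 = 0.00146381
  π_II·p_II = 0.28 × 0.0174552 = 0.00488746
  π_III·p_III = 0.22 × 0.0707116 = 0.0155565
  π_IV·p_IV = 0.40 × 0.105512 = 0.0422047
Sum: 0.00146381 + 0.00488746 + 0.0155565 + 0.0422047 = 0.0641125
P(Population I | 9 successes out of 13) = 0.00146381 / 0.0641125 ≈ 0.0228

0.0228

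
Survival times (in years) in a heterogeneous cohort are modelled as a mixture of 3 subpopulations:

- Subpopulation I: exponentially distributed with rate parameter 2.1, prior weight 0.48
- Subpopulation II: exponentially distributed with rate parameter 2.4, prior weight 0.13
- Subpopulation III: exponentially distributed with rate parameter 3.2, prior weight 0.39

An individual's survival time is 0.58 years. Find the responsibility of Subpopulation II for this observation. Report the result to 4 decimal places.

0.1359

The responsibility of component k is P(Z=k) f_k(x) divided by Σ_j P(Z=j) f_j(x).
Evaluate each component's likelihood at the observed value:
  L_I = 0.621225
  L_II = 0.596586
  L_III = 0.500149
Weight by the priors:
  P(Z=I)·L_I = 0.48 × 0.621225 = 0.298188
  P(Z=II)·L_II = 0.13 × 0.596586 = 0.0775562
  P(Z=III)·L_III = 0.39 × 0.500149 = 0.195058
Sum: 0.298188 + 0.0775562 + 0.195058 = 0.570802
So the posterior for Subpopulation II is 0.0775562 / 0.570802 ≈ 0.1359.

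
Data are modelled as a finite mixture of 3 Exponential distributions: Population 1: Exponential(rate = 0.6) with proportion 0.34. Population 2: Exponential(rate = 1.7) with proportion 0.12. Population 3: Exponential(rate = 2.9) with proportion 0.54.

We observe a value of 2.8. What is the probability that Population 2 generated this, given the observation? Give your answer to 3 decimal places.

By Bayes' theorem, P(k | x) = w_k f_k(x) / Σ_j w_j f_j(x).
Exponential densities:
  f_1 = 0.6·e^(−0.6·2.8) = 0.6·e^(−1.6800) = 0.111824
  f_2 = 1.7·e^(−1.7·2.8) = 1.7·e^(−4.7600) = 0.0145615
  f_3 = 2.9·e^(−2.9·2.8) = 2.9·e^(−8.1200) = 0.000862833
Multiply by the mixture weights:
  w_1·f_1 = 0.34 × 0.111824 = 0.0380203
  w_2·f_2 = 0.12 × 0.0145615 = 0.00174738
  w_3·f_3 = 0.54 × 0.000862833 = 0.00046593
Normaliser: 0.0380203 + 0.00174738 + 0.00046593 = 0.0402336
Responsibility of Population 2: 0.00174738 / 0.0402336 ≈ 0.043

0.043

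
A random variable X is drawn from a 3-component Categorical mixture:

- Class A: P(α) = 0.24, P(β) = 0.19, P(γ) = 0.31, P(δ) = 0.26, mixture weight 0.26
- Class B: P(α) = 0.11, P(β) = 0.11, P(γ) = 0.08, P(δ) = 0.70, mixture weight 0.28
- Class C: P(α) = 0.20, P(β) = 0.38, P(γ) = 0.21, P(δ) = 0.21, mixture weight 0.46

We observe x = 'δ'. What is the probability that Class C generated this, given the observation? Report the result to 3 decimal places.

0.268

P(component k | x) = w_k·f_k(x) / marginal(x), where marginal(x) = Σ_j w_j·f_j(x).
Evaluate each component's likelihood at the observed value:
  p_A = P(δ | comp) = 0.26
  p_B = P(δ | comp) = 0.70
  p_C = P(δ | comp) = 0.21
Prior × likelihood for each component:
  w_A·p_A = 0.26 × 0.26 = 0.0676
  w_B·p_B = 0.28 × 0.7 = 0.196
  w_C·p_C = 0.46 × 0.21 = 0.0966
Normaliser: 0.0676 + 0.196 + 0.0966 = 0.3602
Responsibility of Class C: 0.0966 / 0.3602 ≈ 0.268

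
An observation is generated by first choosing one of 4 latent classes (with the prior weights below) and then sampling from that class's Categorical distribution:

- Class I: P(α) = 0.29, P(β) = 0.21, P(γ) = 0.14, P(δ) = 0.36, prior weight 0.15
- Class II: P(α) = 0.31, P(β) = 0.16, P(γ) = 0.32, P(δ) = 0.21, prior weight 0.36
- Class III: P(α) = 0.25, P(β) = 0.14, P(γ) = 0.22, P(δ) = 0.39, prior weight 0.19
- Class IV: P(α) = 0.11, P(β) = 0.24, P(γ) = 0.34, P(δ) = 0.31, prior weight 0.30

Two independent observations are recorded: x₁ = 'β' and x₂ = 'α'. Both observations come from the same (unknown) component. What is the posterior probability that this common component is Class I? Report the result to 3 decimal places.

By Bayes' theorem, P(k | x) = π_k f_k(x) / Σ_j π_j f_j(x).
Since both observations come from the same component, the likelihood for component k is f_k(x₁)·f_k(x₂).
  f_I = [P(β | comp) = 0.21] × [0.29] = 0.0609
  f_II = [P(β | comp) = 0.16] × [0.31] = 0.0496
  f_III = [P(β | comp) = 0.14] × [0.25] = 0.035
  f_IV = [P(β | comp) = 0.24] × [0.11] = 0.0264
Weight by the priors:
  π_I·f_I = 0.15 × 0.0609 = 0.009135
  π_II·f_II = 0.36 × 0.0496 = 0.017856
  π_III·f_III = 0.19 × 0.035 = 0.00665
  π_IV·f_IV = 0.30 × 0.0264 = 0.00792
Normaliser: 0.009135 + 0.017856 + 0.00665 + 0.00792 = 0.041561
P(Class I | x₁,x₂) ≈ 0.220

0.220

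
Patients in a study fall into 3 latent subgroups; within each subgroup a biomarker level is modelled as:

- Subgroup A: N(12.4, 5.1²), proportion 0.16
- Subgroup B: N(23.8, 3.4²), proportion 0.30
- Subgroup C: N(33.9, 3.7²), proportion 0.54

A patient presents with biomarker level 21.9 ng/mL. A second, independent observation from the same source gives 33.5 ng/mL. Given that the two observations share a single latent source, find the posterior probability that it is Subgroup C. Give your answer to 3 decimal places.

0.349

P(component k | x) = π_k·f_k(x) / marginal(x), where marginal(x) = Σ_j π_j·f_j(x).
Since both observations come from the same component, the likelihood for component k is f_k(x₁)·f_k(x₂).
  p_A = [0.0138] × [1.50126e-05] = 2.07174e-07
  p_B = [0.100374] × [0.00200452] = 0.000201201
  p_C = [0.000560554] × [0.107194] = 6.0088e-05
Unnormalised posteriors:
  π_A·p_A = 0.16 × 2.07174e-07 = 3.31478e-08
  π_B·p_B = 0.30 × 0.000201201 = 6.03603e-05
  π_C·p_C = 0.54 × 6.0088e-05 = 3.24475e-05
Evidence: 3.31478e-08 + 6.03603e-05 + 3.24475e-05 = 9.2841e-05
So the posterior for Subgroup C is 3.24475e-05 / 9.2841e-05 ≈ 0.349.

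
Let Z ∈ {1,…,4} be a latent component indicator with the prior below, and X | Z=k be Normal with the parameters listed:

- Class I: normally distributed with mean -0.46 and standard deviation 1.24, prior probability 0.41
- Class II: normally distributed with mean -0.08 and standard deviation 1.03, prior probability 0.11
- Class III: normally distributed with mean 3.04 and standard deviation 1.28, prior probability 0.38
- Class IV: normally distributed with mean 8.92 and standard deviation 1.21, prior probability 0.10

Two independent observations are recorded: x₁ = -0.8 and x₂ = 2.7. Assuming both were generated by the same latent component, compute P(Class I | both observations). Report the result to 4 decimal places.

The responsibility of component k is π_k f_k(x) divided by Σ_j π_j f_j(x).
Since both observations come from the same component, the likelihood for component k is f_k(x₁)·f_k(x₂).
  L_I = [0.309858] × [0.0125105] = 0.00387647
  L_II = [0.303365] × [0.010144] = 0.00307732
  L_III = [0.00346238] × [0.30087] = 0.00104173
  L_IV = [3.20339e-15] × [6.02663e-07] = 1.93056e-21
Unnormalised posteriors:
  π_I·L_I = 0.41 × 0.00387647 = 0.00158935
  π_II·L_II = 0.11 × 0.00307732 = 0.000338506
  π_III·L_III = 0.38 × 0.00104173 = 0.000395856
  π_IV·L_IV = 0.10 × 1.93056e-21 = 1.93056e-22
Sum: 0.00158935 + 0.000338506 + 0.000395856 + 1.93056e-22 = 0.00232372
Responsibility of Class I: 0.00158935 / 0.00232372 ≈ 0.6840

0.6840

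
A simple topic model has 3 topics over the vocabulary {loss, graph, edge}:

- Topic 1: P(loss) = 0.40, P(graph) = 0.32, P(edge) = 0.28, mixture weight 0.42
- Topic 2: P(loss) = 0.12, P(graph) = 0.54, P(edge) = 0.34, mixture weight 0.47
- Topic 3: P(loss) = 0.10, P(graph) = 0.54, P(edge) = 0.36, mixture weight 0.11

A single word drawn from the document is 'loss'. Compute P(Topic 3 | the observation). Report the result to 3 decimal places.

By Bayes' theorem, P(k | x) = w_k f_k(x) / Σ_j w_j f_j(x).
Evaluate each component's likelihood at the observed value:
  L_1 = 0.4
  L_2 = 0.12
  L_3 = 0.1
Prior × likelihood for each component:
  w_1·L_1 = 0.42 × 0.4 = 0.168
  w_2·L_2 = 0.47 × 0.12 = 0.0564
  w_3·L_3 = 0.11 × 0.1 = 0.011
Marginal: 0.168 + 0.0564 + 0.011 = 0.2354
P(Topic 3 | 'loss') = 0.011 / 0.2354 ≈ 0.047

0.047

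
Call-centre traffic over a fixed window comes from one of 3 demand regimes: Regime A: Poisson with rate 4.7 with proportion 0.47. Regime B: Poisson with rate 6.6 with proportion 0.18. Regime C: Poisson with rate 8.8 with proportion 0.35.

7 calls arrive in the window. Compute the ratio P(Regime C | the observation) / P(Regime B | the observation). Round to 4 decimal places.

1.6141

The posterior odds equal the prior odds times the likelihood ratio: (P(Z=i)/P(Z=j))·(f_i(x)/f_j(x)).
Poisson probabilities:
  f_A = 0.0914261
  f_B = 0.147243
  f_C = 0.122224
Odds = (0.35/0.18) × (0.122224/0.147243) = 1.94444 × 0.830086 ≈ 1.6141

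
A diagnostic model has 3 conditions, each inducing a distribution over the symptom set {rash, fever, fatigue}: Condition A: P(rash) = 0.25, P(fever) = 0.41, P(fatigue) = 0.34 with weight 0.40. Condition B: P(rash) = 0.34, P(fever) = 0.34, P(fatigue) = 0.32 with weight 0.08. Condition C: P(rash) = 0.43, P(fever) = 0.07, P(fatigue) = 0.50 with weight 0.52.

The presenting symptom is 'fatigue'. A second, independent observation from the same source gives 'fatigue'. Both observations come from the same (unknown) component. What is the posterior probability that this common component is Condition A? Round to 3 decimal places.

0.251

Apply Bayes' rule: the posterior for each component is proportional to its prior times its likelihood at x.
Since both observations come from the same component, the likelihood for component k is f_k(x₁)·f_k(x₂).
  L_A = [P(fatigue | comp) = 0.34] × [0.34] = 0.1156
  L_B = [P(fatigue | comp) = 0.32] × [0.32] = 0.1024
  L_C = [P(fatigue | comp) = 0.50] × [0.5] = 0.25
Unnormalised posteriors:
  π_A·L_A = 0.40 × 0.1156 = 0.04624
  π_B·L_B = 0.08 × 0.1024 = 0.008192
  π_C·L_C = 0.52 × 0.25 = 0.13
Marginal: 0.04624 + 0.008192 + 0.13 = 0.184432
P(Condition A | x₁,x₂) ≈ 0.251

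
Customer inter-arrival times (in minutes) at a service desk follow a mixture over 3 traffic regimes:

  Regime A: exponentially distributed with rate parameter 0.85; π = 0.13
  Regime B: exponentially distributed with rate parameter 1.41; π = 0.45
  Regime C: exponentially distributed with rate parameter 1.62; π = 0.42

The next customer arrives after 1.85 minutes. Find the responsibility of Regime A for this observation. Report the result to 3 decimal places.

0.221

P(component k | x) = π_k·f_k(x) / marginal(x), where marginal(x) = Σ_j π_j·f_j(x).
Evaluate each component's likelihood at the observed value:
  f_A = 0.85·e^(−0.85·1.85) = 0.85·e^(−1.5725) = 0.176397
  f_B = 1.41·e^(−1.41·1.85) = 1.41·e^(−2.6085) = 0.103839
  f_C = 1.62·e^(−1.62·1.85) = 1.62·e^(−2.9970) = 0.0808974
Multiply by the mixture weights:
  π_A·f_A = 0.13 × 0.176397 = 0.0229316
  π_B·f_B = 0.45 × 0.103839 = 0.0467277
  π_C·f_C = 0.42 × 0.0808974 = 0.0339769
Evidence: 0.0229316 + 0.0467277 + 0.0339769 = 0.103636
P(Regime A | x) ≈ 0.221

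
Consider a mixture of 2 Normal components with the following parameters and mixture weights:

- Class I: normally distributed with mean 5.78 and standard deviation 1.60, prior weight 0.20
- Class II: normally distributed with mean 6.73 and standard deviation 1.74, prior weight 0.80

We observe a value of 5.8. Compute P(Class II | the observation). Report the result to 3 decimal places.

By Bayes' theorem, P(k | x) = π_k f_k(x) / Σ_j π_j f_j(x).
Normal densities:
  L_I = (1/(1.60·√(2π)))·exp(−(5.8−5.78)²/(2·1.60²)) = 0.249339·exp(-0.00008) = 0.249319
  L_II = (1/(1.74·√(2π)))·exp(−(5.8−6.73)²/(2·1.74²)) = 0.229277·exp(-0.14284) = 0.19876
Multiply by the mixture weights:
  π_I·L_I = 0.20 × 0.249319 = 0.0498639
  π_II·L_II = 0.80 × 0.19876 = 0.159008
Denominator: 0.0498639 + 0.159008 = 0.208872
P(Class II | x) = 0.159008 / 0.208872 ≈ 0.761

0.761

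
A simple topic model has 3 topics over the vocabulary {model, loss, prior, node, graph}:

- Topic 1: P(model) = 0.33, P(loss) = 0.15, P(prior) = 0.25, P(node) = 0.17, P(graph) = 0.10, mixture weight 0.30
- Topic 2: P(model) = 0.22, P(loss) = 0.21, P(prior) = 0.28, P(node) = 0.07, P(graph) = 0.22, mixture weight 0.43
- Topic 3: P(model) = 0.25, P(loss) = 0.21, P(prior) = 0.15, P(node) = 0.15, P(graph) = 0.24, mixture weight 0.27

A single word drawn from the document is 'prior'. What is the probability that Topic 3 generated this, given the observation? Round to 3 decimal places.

Apply Bayes' rule: the posterior for each component is proportional to its prior times its likelihood at x.
Categorical probabilities:
  L_1 = P(prior | comp) = 0.25
  L_2 = P(prior | comp) = 0.28
  L_3 = P(prior | comp) = 0.15
Prior × likelihood for each component:
  π_1·L_1 = 0.30 × 0.25 = 0.075
  π_2·L_2 = 0.43 × 0.28 = 0.1204
  π_3·L_3 = 0.27 × 0.15 = 0.0405
Denominator: 0.075 + 0.1204 + 0.0405 = 0.2359
So the posterior for Topic 3 is 0.0405 / 0.2359 ≈ 0.172.

0.172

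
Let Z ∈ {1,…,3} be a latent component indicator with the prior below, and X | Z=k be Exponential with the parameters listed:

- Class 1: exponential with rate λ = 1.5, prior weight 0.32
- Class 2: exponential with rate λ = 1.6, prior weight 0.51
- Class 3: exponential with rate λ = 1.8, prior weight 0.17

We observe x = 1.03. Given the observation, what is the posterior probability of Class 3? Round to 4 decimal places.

P(component k | x) = π_k·f_k(x) / marginal(x), where marginal(x) = Σ_j π_j·f_j(x).
Evaluate each component's likelihood at the observed value:
  f_1 = 0.319968
  f_2 = 0.307895
  f_3 = 0.281897
Weight by the priors:
  π_1·f_1 = 0.32 × 0.319968 = 0.10239
  π_2·f_2 = 0.51 × 0.307895 = 0.157026
  π_3·f_3 = 0.17 × 0.281897 = 0.0479225
Marginal: 0.10239 + 0.157026 + 0.0479225 = 0.307339
Responsibility of Class 3: 0.0479225 / 0.307339 ≈ 0.1559

0.1559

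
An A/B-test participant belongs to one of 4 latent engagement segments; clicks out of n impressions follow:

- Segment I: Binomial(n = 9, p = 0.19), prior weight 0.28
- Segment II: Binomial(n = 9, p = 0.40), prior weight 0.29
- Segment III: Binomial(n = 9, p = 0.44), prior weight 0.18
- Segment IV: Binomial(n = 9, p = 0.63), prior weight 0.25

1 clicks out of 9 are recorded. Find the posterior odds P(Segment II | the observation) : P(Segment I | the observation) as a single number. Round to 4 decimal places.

0.1976

Only the two components matter; the odds are (w_i f_i(x)) / (w_j f_j(x)).
Binomial probabilities:
  L_I = C(9,1)·0.19^1·0.81^8 = 9·0.19·0.185302 = 0.316866
  L_II = C(9,1)·0.40^1·0.60^8 = 9·0.4·0.0167962 = 0.0604662
  L_III = C(9,1)·0.44^1·0.56^8 = 9·0.44·0.00967173 = 0.0383001
  L_IV = C(9,1)·0.63^1·0.37^8 = 9·0.63·0.000351248 = 0.00199158
0.0175352 / 0.0887226 ≈ 0.1976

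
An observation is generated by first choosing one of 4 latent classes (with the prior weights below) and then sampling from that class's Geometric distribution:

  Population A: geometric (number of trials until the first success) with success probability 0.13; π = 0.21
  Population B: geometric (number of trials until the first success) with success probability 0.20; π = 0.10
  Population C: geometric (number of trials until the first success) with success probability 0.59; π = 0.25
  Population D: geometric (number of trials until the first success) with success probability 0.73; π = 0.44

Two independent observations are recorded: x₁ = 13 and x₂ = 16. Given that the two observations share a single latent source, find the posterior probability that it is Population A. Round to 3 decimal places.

0.895

Posterior ∝ prior × likelihood, so P(k | x) ∝ w_k f_k(x); normalise over all components.
Since both observations come from the same component, the likelihood for component k is f_k(x₁)·f_k(x₂).
  p_A = [0.13·(1−0.13)^12 = 0.13·0.188032 = 0.0244441] × [0.0160965] = 0.000393465
  p_B = [0.20·(1−0.20)^12 = 0.20·0.0687195 = 0.0137439] × [0.00703687] = 9.67141e-05
  p_C = [0.59·(1−0.59)^12 = 0.59·2.25635e-05 = 1.33125e-05] × [9.17508e-07] = 1.22143e-11
  p_D = [0.73·(1−0.73)^12 = 0.73·1.50095e-07 = 1.09569e-07] × [2.15665e-09] = 2.36302e-16
Prior × likelihood for each component:
  w_A·p_A = 0.21 × 0.000393465 = 8.26277e-05
  w_B·p_B = 0.10 × 9.67141e-05 = 9.67141e-06
  w_C·p_C = 0.25 × 1.22143e-11 = 3.05357e-12
  w_D·p_D = 0.44 × 2.36302e-16 = 1.03973e-16
Normaliser: 8.26277e-05 + 9.67141e-06 + 3.05357e-12 + 1.03973e-16 = 9.22991e-05
Responsibility of Population A: 8.26277e-05 / 9.22991e-05 ≈ 0.895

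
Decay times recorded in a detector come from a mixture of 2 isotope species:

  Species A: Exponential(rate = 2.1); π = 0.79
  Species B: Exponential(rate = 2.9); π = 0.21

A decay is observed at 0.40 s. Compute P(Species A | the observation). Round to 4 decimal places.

By Bayes' theorem, P(k | x) = π_k f_k(x) / Σ_j π_j f_j(x).
Evaluate each component's likelihood at the observed value:
  p_A = 0.906592
  p_B = 0.90911
Multiply by the mixture weights:
  π_A·p_A = 0.79 × 0.906592 = 0.716208
  π_B·p_B = 0.21 × 0.90911 = 0.190913
Sum: 0.716208 + 0.190913 = 0.907121
P(Species A | 0.40 s) ≈ 0.7895

0.7895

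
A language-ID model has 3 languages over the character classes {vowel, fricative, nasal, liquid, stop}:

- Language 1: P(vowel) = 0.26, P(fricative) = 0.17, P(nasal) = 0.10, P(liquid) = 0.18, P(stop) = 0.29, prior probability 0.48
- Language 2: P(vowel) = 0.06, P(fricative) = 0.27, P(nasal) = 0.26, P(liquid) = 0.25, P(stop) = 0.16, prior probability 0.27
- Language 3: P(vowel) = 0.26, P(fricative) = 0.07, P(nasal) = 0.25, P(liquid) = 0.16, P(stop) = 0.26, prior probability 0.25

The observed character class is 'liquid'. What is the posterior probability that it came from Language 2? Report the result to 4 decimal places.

By Bayes' theorem, P(k | x) = w_k f_k(x) / Σ_j w_j f_j(x).
Categorical probabilities:
  f_1 = P(liquid | comp) = 0.18
  f_2 = P(liquid | comp) = 0.25
  f_3 = P(liquid | comp) = 0.16
Multiply by the mixture weights:
  w_1·f_1 = 0.48 × 0.18 = 0.0864
  w_2·f_2 = 0.27 × 0.25 = 0.0675
  w_3·f_3 = 0.25 × 0.16 = 0.04
Denominator: 0.0864 + 0.0675 + 0.04 = 0.1939
P(Language 2 | x) ≈ 0.3481

0.3481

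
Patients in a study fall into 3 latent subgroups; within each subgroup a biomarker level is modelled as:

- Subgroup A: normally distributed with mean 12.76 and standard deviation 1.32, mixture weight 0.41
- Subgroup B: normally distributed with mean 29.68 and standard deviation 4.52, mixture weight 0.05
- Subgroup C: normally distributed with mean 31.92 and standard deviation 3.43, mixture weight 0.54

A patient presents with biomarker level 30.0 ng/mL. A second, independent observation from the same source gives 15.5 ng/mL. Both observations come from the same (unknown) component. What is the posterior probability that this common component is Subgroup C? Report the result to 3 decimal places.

0.023

The responsibility of component k is π_k f_k(x) divided by Σ_j π_j f_j(x).
Since both observations come from the same component, the likelihood for component k is f_k(x₁)·f_k(x₂).
  p_A = [2.75095e-38] × [0.0350509] = 9.64233e-40
  p_B = [0.0880407] × [0.000643645] = 5.6667e-05
  p_C = [0.0994432] × [1.22814e-06] = 1.22131e-07
Weight by the priors:
  π_A·p_A = 0.41 × 9.64233e-40 = 3.95336e-40
  π_B·p_B = 0.05 × 5.6667e-05 = 2.83335e-06
  π_C·p_C = 0.54 × 1.22131e-07 = 6.59505e-08
Normaliser: 3.95336e-40 + 2.83335e-06 + 6.59505e-08 = 2.8993e-06
Responsibility of Subgroup C: 6.59505e-08 / 2.8993e-06 ≈ 0.023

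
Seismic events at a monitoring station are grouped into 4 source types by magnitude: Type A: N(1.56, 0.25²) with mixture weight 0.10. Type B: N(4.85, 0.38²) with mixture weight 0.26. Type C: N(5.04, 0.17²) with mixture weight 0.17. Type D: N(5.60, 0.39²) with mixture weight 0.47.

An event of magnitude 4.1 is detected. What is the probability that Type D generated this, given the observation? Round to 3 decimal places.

Posterior ∝ prior × likelihood, so P(k | x) ∝ w_k f_k(x); normalise over all components.
Normal densities:
  p_A = 6.13502e-23
  p_B = 0.149708
  p_C = 5.38661e-07
  p_D = 0.000627492
Prior × likelihood for each component:
  w_A·p_A = 0.10 × 6.13502e-23 = 6.13502e-24
  w_B·p_B = 0.26 × 0.149708 = 0.0389241
  w_C·p_C = 0.17 × 5.38661e-07 = 9.15724e-08
  w_D·p_D = 0.47 × 0.000627492 = 0.000294921
Denominator: 6.13502e-24 + 0.0389241 + 9.15724e-08 + 0.000294921 = 0.0392191
Responsibility of Type D: 0.000294921 / 0.0392191 ≈ 0.008

0.008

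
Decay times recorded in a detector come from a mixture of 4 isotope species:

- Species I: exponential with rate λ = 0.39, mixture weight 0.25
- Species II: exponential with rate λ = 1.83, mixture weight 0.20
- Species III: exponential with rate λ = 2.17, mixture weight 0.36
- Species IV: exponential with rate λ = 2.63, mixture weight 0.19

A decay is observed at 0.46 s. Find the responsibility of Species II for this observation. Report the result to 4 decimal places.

0.2333

The responsibility of component k is w_k f_k(x) divided by Σ_j w_j f_j(x).
Evaluate each component's likelihood at the observed value:
  p_I = 0.325951
  p_II = 0.788609
  p_III = 0.799737
  p_IV = 0.784416
Unnormalised posteriors:
  w_I·p_I = 0.25 × 0.325951 = 0.0814877
  w_II·p_II = 0.20 × 0.788609 = 0.157722
  w_III·p_III = 0.36 × 0.799737 = 0.287905
  w_IV·p_IV = 0.19 × 0.784416 = 0.149039
Marginal: 0.0814877 + 0.157722 + 0.287905 + 0.149039 = 0.676154
P(Species II | 0.46 s) = 0.157722 / 0.676154 ≈ 0.2333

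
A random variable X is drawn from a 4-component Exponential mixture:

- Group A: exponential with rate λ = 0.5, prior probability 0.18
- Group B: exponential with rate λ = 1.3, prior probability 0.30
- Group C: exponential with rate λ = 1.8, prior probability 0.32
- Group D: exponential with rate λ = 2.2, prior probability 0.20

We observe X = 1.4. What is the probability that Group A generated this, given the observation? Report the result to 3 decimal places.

0.256

Apply Bayes' rule: the posterior for each component is proportional to its prior times its likelihood at x.
Exponential densities:
  p_A = 0.248293
  p_B = 0.210633
  p_C = 0.144827
  p_D = 0.10111
Unnormalised posteriors:
  P(Z=A)·p_A = 0.18 × 0.248293 = 0.0446927
  P(Z=B)·p_B = 0.30 × 0.210633 = 0.06319
  P(Z=C)·p_C = 0.32 × 0.144827 = 0.0463447
  P(Z=D)·p_D = 0.20 × 0.10111 = 0.0202221
Denominator: 0.0446927 + 0.06319 + 0.0463447 + 0.0202221 = 0.17445
Responsibility of Group A: 0.0446927 / 0.17445 ≈ 0.256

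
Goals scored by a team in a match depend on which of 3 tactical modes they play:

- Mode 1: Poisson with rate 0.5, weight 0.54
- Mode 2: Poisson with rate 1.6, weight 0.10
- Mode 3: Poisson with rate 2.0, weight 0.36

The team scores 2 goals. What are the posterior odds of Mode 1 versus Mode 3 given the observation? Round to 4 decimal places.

Only the two components matter; the odds are (π_i f_i(x)) / (π_j f_j(x)).
Poisson probabilities:
  p_1 = e^(−0.5)·0.5^2/2! = 0.0758163
  p_2 = e^(−1.6)·1.6^2/2! = 0.258428
  p_3 = e^(−2.0)·2.0^2/2! = 0.270671
Posterior odds = (π_1·p_1) / (π_3·p_3) = (0.54·0.0758163) / (0.36·0.270671) = 0.0409408 / 0.0974414 ≈ 0.4202

0.4202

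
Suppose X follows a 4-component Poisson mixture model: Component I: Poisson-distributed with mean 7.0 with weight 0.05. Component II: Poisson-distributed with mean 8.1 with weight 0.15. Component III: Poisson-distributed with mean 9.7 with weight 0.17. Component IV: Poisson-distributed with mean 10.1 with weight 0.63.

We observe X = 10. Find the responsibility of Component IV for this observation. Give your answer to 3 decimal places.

P(component k | x) = π_k·f_k(x) / marginal(x), where marginal(x) = Σ_j π_j·f_j(x).
Evaluate each component's likelihood at the observed value:
  p_I = e^(−7.0)·7.0^10/10! = 0.0709833
  p_II = e^(−8.1)·8.1^10/10! = 0.101696
  p_III = e^(−9.7)·9.7^10/10! = 0.124537
  p_IV = e^(−10.1)·10.1^10/10! = 0.125048
Multiply by the mixture weights:
  π_I·p_I = 0.05 × 0.0709833 = 0.00354916
  π_II·p_II = 0.15 × 0.101696 = 0.0152543
  π_III·p_III = 0.17 × 0.124537 = 0.0211713
  π_IV·p_IV = 0.63 × 0.125048 = 0.0787802
Evidence: 0.00354916 + 0.0152543 + 0.0211713 + 0.0787802 = 0.118755
Responsibility of Component IV: 0.0787802 / 0.118755 ≈ 0.663

0.663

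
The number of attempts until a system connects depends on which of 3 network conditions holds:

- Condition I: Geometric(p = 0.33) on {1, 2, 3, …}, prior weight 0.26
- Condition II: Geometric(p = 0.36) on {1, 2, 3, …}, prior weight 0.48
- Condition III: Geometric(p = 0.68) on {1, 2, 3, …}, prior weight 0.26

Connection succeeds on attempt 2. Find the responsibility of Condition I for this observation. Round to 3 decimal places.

0.256

Apply Bayes' rule: the posterior for each component is proportional to its prior times its likelihood at x.
Geometric probabilities:
  p_I = 0.33·(1−0.33)^1 = 0.33·0.67 = 0.2211
  p_II = 0.36·(1−0.36)^1 = 0.36·0.64 = 0.2304
  p_III = 0.68·(1−0.68)^1 = 0.68·0.32 = 0.2176
Multiply by the mixture weights:
  π_I·p_I = 0.26 × 0.2211 = 0.057486
  π_II·p_II = 0.48 × 0.2304 = 0.110592
  π_III·p_III = 0.26 × 0.2176 = 0.056576
Sum: 0.057486 + 0.110592 + 0.056576 = 0.224654
So the posterior for Condition I is 0.057486 / 0.224654 ≈ 0.256.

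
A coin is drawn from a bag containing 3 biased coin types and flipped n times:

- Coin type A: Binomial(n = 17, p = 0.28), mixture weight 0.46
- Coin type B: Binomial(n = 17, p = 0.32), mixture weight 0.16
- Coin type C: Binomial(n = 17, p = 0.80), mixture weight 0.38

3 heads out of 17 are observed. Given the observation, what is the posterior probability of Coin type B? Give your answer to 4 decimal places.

By Bayes' theorem, P(k | x) = P(Z=k) f_k(x) / Σ_j P(Z=j) f_j(x).
Evaluate each component's likelihood at the observed value:
  f_A = 0.150189
  f_B = 0.100713
  f_C = 5.70425e-08
Weight by the priors:
  P(Z=A)·f_A = 0.46 × 0.150189 = 0.0690869
  P(Z=B)·f_B = 0.16 × 0.100713 = 0.016114
  P(Z=C)·f_C = 0.38 × 5.70425e-08 = 2.16762e-08
Marginal: 0.0690869 + 0.016114 + 2.16762e-08 = 0.0852009
Responsibility of Coin type B: 0.016114 / 0.0852009 ≈ 0.1891

0.1891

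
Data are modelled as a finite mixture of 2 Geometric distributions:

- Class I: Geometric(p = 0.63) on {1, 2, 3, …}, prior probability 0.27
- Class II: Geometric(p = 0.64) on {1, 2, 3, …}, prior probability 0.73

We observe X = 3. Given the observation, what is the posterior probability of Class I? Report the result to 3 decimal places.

0.278

The responsibility of component k is w_k f_k(x) divided by Σ_j w_j f_j(x).
Evaluate each component's likelihood at the observed value:
  f_I = 0.63·(1−0.63)^2 = 0.63·0.1369 = 0.086247
  f_II = 0.64·(1−0.64)^2 = 0.64·0.1296 = 0.082944
Multiply by the mixture weights:
  w_I·f_I = 0.27 × 0.086247 = 0.0232867
  w_II·f_II = 0.73 × 0.082944 = 0.0605491
Sum: 0.0232867 + 0.0605491 = 0.0838358
P(Class I | the observation) = 0.0232867 / 0.0838358 ≈ 0.278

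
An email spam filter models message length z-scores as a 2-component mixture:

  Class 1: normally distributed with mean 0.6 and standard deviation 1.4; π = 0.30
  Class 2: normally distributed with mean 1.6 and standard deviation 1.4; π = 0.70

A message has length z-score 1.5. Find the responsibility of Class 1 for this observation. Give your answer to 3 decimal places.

By Bayes' theorem, P(k | x) = π_k f_k(x) / Σ_j π_j f_j(x).
Component likelihoods at x = 1.5:
  p_1 = 0.231762
  p_2 = 0.284233
Multiply by the mixture weights:
  π_1·p_1 = 0.30 × 0.231762 = 0.0695287
  π_2·p_2 = 0.70 × 0.284233 = 0.198963
Normaliser: 0.0695287 + 0.198963 = 0.268492
So the posterior for Class 1 is 0.0695287 / 0.268492 ≈ 0.259.

0.259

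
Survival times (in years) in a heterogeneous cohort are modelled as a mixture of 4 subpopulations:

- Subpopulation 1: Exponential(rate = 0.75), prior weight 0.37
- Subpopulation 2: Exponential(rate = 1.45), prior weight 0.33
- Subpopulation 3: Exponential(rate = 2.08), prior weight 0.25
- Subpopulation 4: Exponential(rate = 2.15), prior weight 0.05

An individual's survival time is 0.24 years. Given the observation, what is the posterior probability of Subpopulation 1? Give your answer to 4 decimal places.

0.2441

P(component k | x) = π_k·f_k(x) / marginal(x), where marginal(x) = Σ_j π_j·f_j(x).
Component likelihoods at x = 0.24 years:
  p_1 = 0.75·e^(−0.75·0.24) = 0.75·e^(−0.1800) = 0.626453
  p_2 = 1.45·e^(−1.45·0.24) = 1.45·e^(−0.3480) = 1.02384
  p_3 = 2.08·e^(−2.08·0.24) = 2.08·e^(−0.4992) = 1.26259
  p_4 = 2.15·e^(−2.15·0.24) = 2.15·e^(−0.5160) = 1.28334
Prior × likelihood for each component:
  π_1·p_1 = 0.37 × 0.626453 = 0.231787
  π_2·p_2 = 0.33 × 1.02384 = 0.337868
  π_3·p_3 = 0.25 × 1.26259 = 0.315648
  π_4·p_4 = 0.05 × 1.28334 = 0.0641671
Sum: 0.231787 + 0.337868 + 0.315648 + 0.0641671 = 0.949471
So the posterior for Subpopulation 1 is 0.231787 / 0.949471 ≈ 0.2441.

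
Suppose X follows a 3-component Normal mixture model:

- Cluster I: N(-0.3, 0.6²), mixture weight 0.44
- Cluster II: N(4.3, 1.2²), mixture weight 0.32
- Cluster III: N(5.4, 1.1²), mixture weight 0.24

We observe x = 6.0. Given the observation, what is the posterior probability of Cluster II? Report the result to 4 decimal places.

0.3421

P(component k | x) = w_k·f_k(x) / marginal(x), where marginal(x) = Σ_j w_j·f_j(x).
Normal densities:
  L_I = (1/(0.6·√(2π)))·exp(−(6.0−-0.3)²/(2·0.6²)) = 0.664904·exp(-55.12500) = 7.62563e-25
  L_II = (1/(1.2·√(2π)))·exp(−(6.0−4.3)²/(2·1.2²)) = 0.332452·exp(-1.00347) = 0.121878
  L_III = (1/(1.1·√(2π)))·exp(−(6.0−5.4)²/(2·1.1²)) = 0.362675·exp(-0.14876) = 0.312544
Unnormalised posteriors:
  w_I·L_I = 0.44 × 7.62563e-25 = 3.35528e-25
  w_II·L_II = 0.32 × 0.121878 = 0.0390011
  w_III·L_III = 0.24 × 0.312544 = 0.0750106
Marginal: 3.35528e-25 + 0.0390011 + 0.0750106 = 0.114012
So the posterior for Cluster II is 0.0390011 / 0.114012 ≈ 0.3421.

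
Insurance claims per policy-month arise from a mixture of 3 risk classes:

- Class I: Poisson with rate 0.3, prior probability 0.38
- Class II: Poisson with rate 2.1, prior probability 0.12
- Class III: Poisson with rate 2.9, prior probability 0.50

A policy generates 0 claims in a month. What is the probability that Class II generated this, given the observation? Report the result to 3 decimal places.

0.045

By Bayes' theorem, P(k | x) = P(Z=k) f_k(x) / Σ_j P(Z=j) f_j(x).
Poisson probabilities:
  L_I = e^(−0.3)·0.3^0/0! = 0.740818
  L_II = e^(−2.1)·2.1^0/0! = 0.122456
  L_III = e^(−2.9)·2.9^0/0! = 0.0550232
Weight by the priors:
  P(Z=I)·L_I = 0.38 × 0.740818 = 0.281511
  P(Z=II)·L_II = 0.12 × 0.122456 = 0.0146948
  P(Z=III)·L_III = 0.50 × 0.0550232 = 0.0275116
Evidence: 0.281511 + 0.0146948 + 0.0275116 = 0.323717
So the posterior for Class II is 0.0146948 / 0.323717 ≈ 0.045.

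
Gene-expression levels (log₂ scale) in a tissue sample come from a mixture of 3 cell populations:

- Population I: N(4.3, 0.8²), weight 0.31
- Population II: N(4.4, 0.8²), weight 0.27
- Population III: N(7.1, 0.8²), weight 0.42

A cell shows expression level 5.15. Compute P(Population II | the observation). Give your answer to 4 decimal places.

0.4679

By Bayes' theorem, P(k | x) = π_k f_k(x) / Σ_j π_j f_j(x).
Component likelihoods at x = 5.15:
  p_I = (1/(0.8·√(2π)))·exp(−(5.15−4.3)²/(2·0.8²)) = 0.498678·exp(-0.56445) = 0.283584
  p_II = (1/(0.8·√(2π)))·exp(−(5.15−4.4)²/(2·0.8²)) = 0.498678·exp(-0.43945) = 0.321342
  p_III = (1/(0.8·√(2π)))·exp(−(5.15−7.1)²/(2·0.8²)) = 0.498678·exp(-2.97070) = 0.0255658
Unnormalised posteriors:
  π_I·p_I = 0.31 × 0.283584 = 0.0879109
  π_II·p_II = 0.27 × 0.321342 = 0.0867624
  π_III·p_III = 0.42 × 0.0255658 = 0.0107377
Evidence: 0.0879109 + 0.0867624 + 0.0107377 = 0.185411
P(Population II | x) ≈ 0.4679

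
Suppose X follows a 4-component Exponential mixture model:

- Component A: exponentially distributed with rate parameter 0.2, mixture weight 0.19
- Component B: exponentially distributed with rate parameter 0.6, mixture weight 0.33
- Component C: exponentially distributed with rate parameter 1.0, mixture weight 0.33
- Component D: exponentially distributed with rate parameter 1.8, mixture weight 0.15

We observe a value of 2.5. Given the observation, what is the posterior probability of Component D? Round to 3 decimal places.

Posterior ∝ prior × likelihood, so P(k | x) ∝ π_k f_k(x); normalise over all components.
Exponential densities:
  f_A = 0.2·e^(−0.2·2.5) = 0.2·e^(−0.5000) = 0.121306
  f_B = 0.6·e^(−0.6·2.5) = 0.6·e^(−1.5000) = 0.133878
  f_C = 1.0·e^(−1.0·2.5) = 1.0·e^(−2.5000) = 0.082085
  f_D = 1.8·e^(−1.8·2.5) = 1.8·e^(−4.5000) = 0.0199962
Prior × likelihood for each component:
  π_A·f_A = 0.19 × 0.121306 = 0.0230482
  π_B·f_B = 0.33 × 0.133878 = 0.0441798
  π_C·f_C = 0.33 × 0.082085 = 0.027088
  π_D·f_D = 0.15 × 0.0199962 = 0.00299943
Marginal: 0.0230482 + 0.0441798 + 0.027088 + 0.00299943 = 0.0973154
P(Component D | 2.5) = 0.00299943 / 0.0973154 ≈ 0.031

0.031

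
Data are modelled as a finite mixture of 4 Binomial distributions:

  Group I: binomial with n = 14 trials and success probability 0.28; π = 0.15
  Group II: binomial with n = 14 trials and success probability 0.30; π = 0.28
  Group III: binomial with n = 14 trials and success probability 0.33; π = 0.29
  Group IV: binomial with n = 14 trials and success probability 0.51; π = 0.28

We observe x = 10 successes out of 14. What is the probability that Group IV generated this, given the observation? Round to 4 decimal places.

0.9316

Apply Bayes' rule: the posterior for each component is proportional to its prior times its likelihood at x.
Evaluate each component's likelihood at the observed value:
  L_I = C(14,10)·0.28^10·0.72^4 = 1001·2.96197e-06·0.268739 = 0.000796791
  L_II = C(14,10)·0.30^10·0.70^4 = 1001·5.9049e-06·0.2401 = 0.00141918
  L_III = C(14,10)·0.33^10·0.67^4 = 1001·1.53158e-05·0.201511 = 0.00308939
  L_IV = C(14,10)·0.51^10·0.49^4 = 1001·0.00119042·0.057648 = 0.0686942
Weight by the priors:
  π_I·L_I = 0.15 × 0.000796791 = 0.000119519
  π_II·L_II = 0.28 × 0.00141918 = 0.000397372
  π_III·L_III = 0.29 × 0.00308939 = 0.000895923
  π_IV·L_IV = 0.28 × 0.0686942 = 0.0192344
Sum: 0.000119519 + 0.000397372 + 0.000895923 + 0.0192344 = 0.0206472
So the posterior for Group IV is 0.0192344 / 0.0206472 ≈ 0.9316.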